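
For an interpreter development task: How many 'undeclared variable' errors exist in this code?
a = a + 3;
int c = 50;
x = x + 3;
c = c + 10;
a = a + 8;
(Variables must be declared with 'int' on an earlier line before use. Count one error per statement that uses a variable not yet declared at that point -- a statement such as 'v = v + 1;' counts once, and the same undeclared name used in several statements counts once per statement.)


Scanning code line by line:
  Line 1: use 'a' -> ERROR (undeclared)
  Line 2: declare 'c' -> declared = ['c']
  Line 3: use 'x' -> ERROR (undeclared)
  Line 4: use 'c' -> OK (declared)
  Line 5: use 'a' -> ERROR (undeclared)
Total undeclared variable errors: 3

3


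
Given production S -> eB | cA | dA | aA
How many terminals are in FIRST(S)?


Production: S -> eB | cA | dA | aA
Examining each alternative for leading terminals:
  S -> eB : first terminal = 'e'
  S -> cA : first terminal = 'c'
  S -> dA : first terminal = 'd'
  S -> aA : first terminal = 'a'
FIRST(S) = {a, c, d, e}
Count: 4

4


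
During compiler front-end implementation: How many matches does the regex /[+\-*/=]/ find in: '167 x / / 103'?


Pattern: /[+\-*/=]/ (operators)
Input: '167 x / / 103'
Scanning for matches:
  Match 1: '/'
  Match 2: '/'
Total matches: 2

2


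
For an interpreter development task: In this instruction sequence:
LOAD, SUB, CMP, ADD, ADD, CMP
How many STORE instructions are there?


Scanning instruction sequence for STORE:
  Position 1: LOAD
  Position 2: SUB
  Position 3: CMP
  Position 4: ADD
  Position 5: ADD
  Position 6: CMP
Matches at positions: []
Total STORE count: 0

0


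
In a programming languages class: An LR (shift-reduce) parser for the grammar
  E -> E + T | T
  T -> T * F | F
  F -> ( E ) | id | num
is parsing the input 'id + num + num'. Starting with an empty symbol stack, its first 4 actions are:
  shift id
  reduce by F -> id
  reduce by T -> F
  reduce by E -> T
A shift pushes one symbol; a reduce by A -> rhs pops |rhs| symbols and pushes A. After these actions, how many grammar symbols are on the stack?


Tracking the symbol stack through each action:
  Action 1: shift 'id' : push -> stack = [id] (size 1)
  Action 2: reduce by F -> id : pop 1, push F -> stack = [F] (size 1)
  Action 3: reduce by T -> F : pop 1, push T -> stack = [T] (size 1)
  Action 4: reduce by E -> T : pop 1, push E -> stack = [E] (size 1)
Final stack size: 1

1


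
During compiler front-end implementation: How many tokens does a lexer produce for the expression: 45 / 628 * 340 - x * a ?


Scanning '45 / 628 * 340 - x * a'
Token 1: '45' -> integer_literal
Token 2: '/' -> operator
Token 3: '628' -> integer_literal
Token 4: '*' -> operator
Token 5: '340' -> integer_literal
Token 6: '-' -> operator
Token 7: 'x' -> identifier
Token 8: '*' -> operator
Token 9: 'a' -> identifier
Total tokens: 9

9


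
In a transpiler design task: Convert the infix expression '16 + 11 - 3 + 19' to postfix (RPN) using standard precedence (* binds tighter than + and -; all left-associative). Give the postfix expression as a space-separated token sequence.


Applying the shunting-yard algorithm:
  Operand 16 -> output
  Push '+' onto operator stack -> op-stack: [+]
  Operand 11 -> output
  See '-' (prec 1); top '+' (prec 1) >= it -> pop '+' to output
  Push '-' onto operator stack -> op-stack: [-]
  Operand 3 -> output
  See '+' (prec 1); top '-' (prec 1) >= it -> pop '-' to output
  Push '+' onto operator stack -> op-stack: [+]
  Operand 19 -> output
  End of input: pop '+' to output
Postfix result: 16 11 + 3 - 19 +

16 11 + 3 - 19 +


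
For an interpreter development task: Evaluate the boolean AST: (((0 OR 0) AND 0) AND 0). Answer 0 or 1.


Step 1: Evaluate inner node
  0 OR 0 = 0
Step 2: Evaluate next node
  0 AND 0 = 0
Step 3: Evaluate root node
  0 AND 0 = 0

0


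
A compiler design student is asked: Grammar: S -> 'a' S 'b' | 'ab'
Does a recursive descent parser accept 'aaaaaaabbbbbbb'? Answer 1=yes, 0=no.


Grammar accepts strings of the form a^n b^n (n >= 1)
Word: 'aaaaaaabbbbbbb'
Counting: 7 a's and 7 b's
Check: 7 == 7? Yes
Derivation (S -> aSb applied 6 time(s), then S -> ab): S => aSb => aaSbb => aaaSbbb => aaaaSbbbb => aaaaaSbbbbb => aaaaaaSbbbbbb => aaaaaaabbbbbbb
Accepted

1


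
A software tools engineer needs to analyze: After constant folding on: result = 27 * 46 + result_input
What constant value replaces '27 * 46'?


Identifying constant sub-expression:
  Original: result = 27 * 46 + result_input
  27 and 46 are both compile-time constants
  Evaluating: 27 * 46 = 1242
  After folding: result = 1242 + result_input

1242


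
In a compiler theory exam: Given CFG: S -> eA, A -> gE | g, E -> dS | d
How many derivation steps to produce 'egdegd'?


Grammar: S -> eA, A -> gE | g, E -> dS | d
Deriving 'egdegd':
Step 1: S -> eA => eA
Step 2: A -> gE => egE
Step 3: E -> dS => egdS
Step 4: S -> eA => egdeA
Step 5: A -> gE => egdegE
Step 6: E -> d => egdegd
Total derivation steps: 6

6


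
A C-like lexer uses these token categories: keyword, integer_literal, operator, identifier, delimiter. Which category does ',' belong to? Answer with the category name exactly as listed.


Token: ','
Checking categories:
  identifier: no
  integer_literal: no
  operator: no
  keyword: no
  delimiter: YES
Category: delimiter

delimiter


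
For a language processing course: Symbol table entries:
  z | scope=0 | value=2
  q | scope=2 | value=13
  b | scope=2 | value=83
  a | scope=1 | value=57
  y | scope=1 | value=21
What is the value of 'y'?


Searching symbol table for 'y':
  z | scope=0 | value=2
  q | scope=2 | value=13
  b | scope=2 | value=83
  a | scope=1 | value=57
  y | scope=1 | value=21 <- MATCH
Found 'y' at scope 1 with value 21

21


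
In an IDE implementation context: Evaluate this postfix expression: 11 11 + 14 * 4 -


Processing tokens left to right:
Push 11, Push 11
Pop 11 and 11, compute 11 + 11 = 22, push 22
Push 14
Pop 22 and 14, compute 22 * 14 = 308, push 308
Push 4
Pop 308 and 4, compute 308 - 4 = 304, push 304
Stack result: 304

304


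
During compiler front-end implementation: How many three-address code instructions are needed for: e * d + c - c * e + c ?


Expression: e * d + c - c * e + c
Generating three-address code (respecting * over +/- precedence):
  Instruction 1: t1 = e * d
  Instruction 2: t2 = c * e
  Instruction 3: t3 = t1 + c
  Instruction 4: t4 = t3 - t2
  Instruction 5: t5 = t4 + c
Total instructions: 5

5


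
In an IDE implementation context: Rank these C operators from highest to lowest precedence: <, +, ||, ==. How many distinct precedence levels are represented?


Looking up precedence for each operator:
  < -> precedence 4
  + -> precedence 5
  || -> precedence 1
  == -> precedence 3
Sorted highest to lowest: +, <, ==, ||
Distinct precedence values: [5, 4, 3, 1]
Number of distinct levels: 4

4


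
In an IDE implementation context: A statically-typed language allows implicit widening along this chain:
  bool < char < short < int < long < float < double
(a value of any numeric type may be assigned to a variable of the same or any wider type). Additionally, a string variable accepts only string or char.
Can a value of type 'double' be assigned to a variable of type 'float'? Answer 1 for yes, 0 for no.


Target variable type: float
Source value type: double
Numeric ranks: double=6, float=5
Widening allowed iff rank(source) <= rank(target): 6 <= 5? No
Result: 0

0


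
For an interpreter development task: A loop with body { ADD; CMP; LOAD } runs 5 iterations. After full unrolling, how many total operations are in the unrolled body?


Loop body operations: ADD, CMP, LOAD (3 ops per iteration)
Unrolling 5 iterations:
  Iteration 1: ADD, CMP, LOAD (3 ops)
  Iteration 2: ADD, CMP, LOAD (3 ops)
  Iteration 3: ADD, CMP, LOAD (3 ops)
  Iteration 4: ADD, CMP, LOAD (3 ops)
  Iteration 5: ADD, CMP, LOAD (3 ops)
Total: 5 iterations * 3 ops/iter = 15 operations

15


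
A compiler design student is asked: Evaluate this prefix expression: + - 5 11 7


Parsing prefix expression: + - 5 11 7
Step 1: Innermost operation '- 5 11'
  5 - 11 = -6
Step 2: Outer operation '+ [-6] 7'
  -6 + 7 = 1

1


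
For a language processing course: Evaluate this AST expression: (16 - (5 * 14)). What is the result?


Expression: (16 - (5 * 14))
Evaluating step by step:
  5 * 14 = 70
  16 - 70 = -54
Result: -54

-54


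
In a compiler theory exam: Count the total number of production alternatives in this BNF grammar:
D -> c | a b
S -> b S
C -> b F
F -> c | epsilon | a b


Counting alternatives per rule:
  D: 2 alternative(s)
  S: 1 alternative(s)
  C: 1 alternative(s)
  F: 3 alternative(s)
Sum: 2 + 1 + 1 + 3 = 7

7


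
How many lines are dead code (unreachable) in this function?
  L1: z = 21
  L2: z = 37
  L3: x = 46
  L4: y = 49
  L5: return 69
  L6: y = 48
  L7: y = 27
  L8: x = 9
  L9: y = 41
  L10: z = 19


Analyzing control flow:
  L1: reachable (before return)
  L2: reachable (before return)
  L3: reachable (before return)
  L4: reachable (before return)
  L5: reachable (return statement)
  L6: DEAD (after return at L5)
  L7: DEAD (after return at L5)
  L8: DEAD (after return at L5)
  L9: DEAD (after return at L5)
  L10: DEAD (after return at L5)
Return at L5, total lines = 10
Dead lines: L6 through L10
Count: 5

5


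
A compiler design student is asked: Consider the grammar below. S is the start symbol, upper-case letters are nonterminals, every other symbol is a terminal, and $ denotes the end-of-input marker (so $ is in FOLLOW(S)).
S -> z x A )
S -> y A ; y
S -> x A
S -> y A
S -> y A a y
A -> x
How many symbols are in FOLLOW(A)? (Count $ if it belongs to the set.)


S is the start symbol and does not occur in any rule body, so FOLLOW(S) = {$}.
Examining every occurrence of A in a rule body:
  S -> z x A ) : A is followed by terminal ')' -> add ')'
  S -> y A ; y : A is followed by terminal ';' -> add ';'
  S -> x A : A is at the right end -> add FOLLOW(S) = {$}
  S -> y A : A is at the right end -> add FOLLOW(S) = {$} (already in the set)
  S -> y A a y : A is followed by terminal 'a' -> add 'a'
  A -> x : A does not occur in the body -> contributes nothing
FOLLOW(A) = {), ;, a, $}
Count: 4

4


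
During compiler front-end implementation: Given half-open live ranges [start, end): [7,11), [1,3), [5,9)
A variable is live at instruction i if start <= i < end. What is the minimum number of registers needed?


Live ranges:
  Var0: [7, 11)
  Var1: [1, 3)
  Var2: [5, 9)
Sweep-line events (position, delta, active):
  pos=1 start -> active=1
  pos=3 end -> active=0
  pos=5 start -> active=1
  pos=7 start -> active=2
  pos=9 end -> active=1
  pos=11 end -> active=0
Maximum simultaneous active: 2
Minimum registers needed: 2

2


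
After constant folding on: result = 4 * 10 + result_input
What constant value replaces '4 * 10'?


Identifying constant sub-expression:
  Original: result = 4 * 10 + result_input
  4 and 10 are both compile-time constants
  Evaluating: 4 * 10 = 40
  After folding: result = 40 + result_input

40


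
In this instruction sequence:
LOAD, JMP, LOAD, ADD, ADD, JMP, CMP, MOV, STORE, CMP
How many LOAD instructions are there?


Scanning instruction sequence for LOAD:
  Position 1: LOAD <- MATCH
  Position 2: JMP
  Position 3: LOAD <- MATCH
  Position 4: ADD
  Position 5: ADD
  Position 6: JMP
  Position 7: CMP
  Position 8: MOV
  Position 9: STORE
  Position 10: CMP
Matches at positions: [1, 3]
Total LOAD count: 2

2


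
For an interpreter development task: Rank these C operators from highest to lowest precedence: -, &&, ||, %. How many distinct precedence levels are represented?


Looking up precedence for each operator:
  - -> precedence 5
  && -> precedence 2
  || -> precedence 1
  % -> precedence 6
Sorted highest to lowest: %, -, &&, ||
Distinct precedence values: [6, 5, 2, 1]
Number of distinct levels: 4

4


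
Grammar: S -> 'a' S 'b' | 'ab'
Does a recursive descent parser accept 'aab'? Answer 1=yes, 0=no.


Grammar accepts strings of the form a^n b^n (n >= 1)
Word: 'aab'
Counting: 2 a's and 1 b's
Check: 2 == 1? No
Mismatch: a-count != b-count
Rejected

0


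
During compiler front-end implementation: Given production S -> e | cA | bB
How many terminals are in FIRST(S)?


Production: S -> e | cA | bB
Examining each alternative for leading terminals:
  S -> e : first terminal = 'e'
  S -> cA : first terminal = 'c'
  S -> bB : first terminal = 'b'
FIRST(S) = {b, c, e}
Count: 3

3


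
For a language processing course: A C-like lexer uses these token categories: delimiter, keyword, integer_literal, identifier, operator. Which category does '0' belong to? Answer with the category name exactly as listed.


Token: '0'
Checking categories:
  identifier: no
  integer_literal: YES
  operator: no
  keyword: no
  delimiter: no
Category: integer_literal

integer_literal


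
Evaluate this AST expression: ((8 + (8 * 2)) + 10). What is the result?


Expression: ((8 + (8 * 2)) + 10)
Evaluating step by step:
  8 * 2 = 16
  8 + 16 = 24
  24 + 10 = 34
Result: 34

34


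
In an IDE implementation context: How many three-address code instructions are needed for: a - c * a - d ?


Expression: a - c * a - d
Generating three-address code (respecting * over +/- precedence):
  Instruction 1: t1 = c * a
  Instruction 2: t2 = a - t1
  Instruction 3: t3 = t2 - d
Total instructions: 3

3


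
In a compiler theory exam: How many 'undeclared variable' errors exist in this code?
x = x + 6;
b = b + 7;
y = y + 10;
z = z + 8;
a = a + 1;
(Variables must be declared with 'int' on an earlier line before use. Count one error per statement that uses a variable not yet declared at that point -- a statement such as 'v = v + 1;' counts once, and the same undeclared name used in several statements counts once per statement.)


Scanning code line by line:
  Line 1: use 'x' -> ERROR (undeclared)
  Line 2: use 'b' -> ERROR (undeclared)
  Line 3: use 'y' -> ERROR (undeclared)
  Line 4: use 'z' -> ERROR (undeclared)
  Line 5: use 'a' -> ERROR (undeclared)
Total undeclared variable errors: 5

5


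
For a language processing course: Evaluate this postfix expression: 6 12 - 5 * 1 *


Processing tokens left to right:
Push 6, Push 12
Pop 6 and 12, compute 6 - 12 = -6, push -6
Push 5
Pop -6 and 5, compute -6 * 5 = -30, push -30
Push 1
Pop -30 and 1, compute -30 * 1 = -30, push -30
Stack result: -30

-30


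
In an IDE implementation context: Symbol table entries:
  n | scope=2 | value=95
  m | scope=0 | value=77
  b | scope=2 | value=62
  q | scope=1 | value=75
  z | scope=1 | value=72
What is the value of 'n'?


Searching symbol table for 'n':
  n | scope=2 | value=95 <- MATCH
  m | scope=0 | value=77
  b | scope=2 | value=62
  q | scope=1 | value=75
  z | scope=1 | value=72
Found 'n' at scope 2 with value 95

95


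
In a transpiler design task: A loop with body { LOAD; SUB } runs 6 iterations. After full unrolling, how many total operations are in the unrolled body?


Loop body operations: LOAD, SUB (2 ops per iteration)
Unrolling 6 iterations:
  Iteration 1: LOAD, SUB (2 ops)
  Iteration 2: LOAD, SUB (2 ops)
  Iteration 3: LOAD, SUB (2 ops)
  Iteration 4: LOAD, SUB (2 ops)
  Iteration 5: LOAD, SUB (2 ops)
  Iteration 6: LOAD, SUB (2 ops)
Total: 6 iterations * 2 ops/iter = 12 operations

12


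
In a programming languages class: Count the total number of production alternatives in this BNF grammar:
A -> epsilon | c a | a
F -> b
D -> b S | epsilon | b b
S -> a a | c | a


Counting alternatives per rule:
  A: 3 alternative(s)
  F: 1 alternative(s)
  D: 3 alternative(s)
  S: 3 alternative(s)
Sum: 3 + 1 + 3 + 3 = 10

10


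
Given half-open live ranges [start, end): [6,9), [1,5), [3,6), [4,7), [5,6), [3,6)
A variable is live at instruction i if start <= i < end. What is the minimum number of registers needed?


Live ranges:
  Var0: [6, 9)
  Var1: [1, 5)
  Var2: [3, 6)
  Var3: [4, 7)
  Var4: [5, 6)
  Var5: [3, 6)
Sweep-line events (position, delta, active):
  pos=1 start -> active=1
  pos=3 start -> active=2
  pos=3 start -> active=3
  pos=4 start -> active=4
  pos=5 end -> active=3
  pos=5 start -> active=4
  pos=6 end -> active=3
  pos=6 end -> active=2
  pos=6 end -> active=1
  pos=6 start -> active=2
  pos=7 end -> active=1
  pos=9 end -> active=0
Maximum simultaneous active: 4
Minimum registers needed: 4

4


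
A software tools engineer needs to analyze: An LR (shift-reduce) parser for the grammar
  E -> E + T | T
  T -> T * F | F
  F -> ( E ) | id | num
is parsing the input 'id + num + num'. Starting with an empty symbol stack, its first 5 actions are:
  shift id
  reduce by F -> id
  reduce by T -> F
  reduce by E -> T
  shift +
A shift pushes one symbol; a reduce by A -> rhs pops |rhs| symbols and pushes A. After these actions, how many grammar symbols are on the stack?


Tracking the symbol stack through each action:
  Action 1: shift 'id' : push -> stack = [id] (size 1)
  Action 2: reduce by F -> id : pop 1, push F -> stack = [F] (size 1)
  Action 3: reduce by T -> F : pop 1, push T -> stack = [T] (size 1)
  Action 4: reduce by E -> T : pop 1, push E -> stack = [E] (size 1)
  Action 5: shift '+' : push -> stack = [E, +] (size 2)
Final stack size: 2

2


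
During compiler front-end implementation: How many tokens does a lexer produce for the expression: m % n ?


Scanning 'm % n'
Token 1: 'm' -> identifier
Token 2: '%' -> operator
Token 3: 'n' -> identifier
Total tokens: 3

3


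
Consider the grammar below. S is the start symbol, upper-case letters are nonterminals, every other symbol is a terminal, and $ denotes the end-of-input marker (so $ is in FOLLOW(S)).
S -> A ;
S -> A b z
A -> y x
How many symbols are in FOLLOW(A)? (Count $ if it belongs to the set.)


S is the start symbol and does not occur in any rule body, so FOLLOW(S) = {$}.
Examining every occurrence of A in a rule body:
  S -> A ; : A is followed by terminal ';' -> add ';'
  S -> A b z : A is followed by terminal 'b' -> add 'b'
  A -> y x : A does not occur in the body -> contributes nothing
FOLLOW(A) = {;, b}
Count: 2

2


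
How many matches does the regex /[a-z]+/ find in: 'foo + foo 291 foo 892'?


Pattern: /[a-z]+/ (identifiers)
Input: 'foo + foo 291 foo 892'
Scanning for matches:
  Match 1: 'foo'
  Match 2: 'foo'
  Match 3: 'foo'
Total matches: 3

3


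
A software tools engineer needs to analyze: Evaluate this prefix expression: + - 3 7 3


Parsing prefix expression: + - 3 7 3
Step 1: Innermost operation '- 3 7'
  3 - 7 = -4
Step 2: Outer operation '+ [-4] 3'
  -4 + 3 = -1

-1


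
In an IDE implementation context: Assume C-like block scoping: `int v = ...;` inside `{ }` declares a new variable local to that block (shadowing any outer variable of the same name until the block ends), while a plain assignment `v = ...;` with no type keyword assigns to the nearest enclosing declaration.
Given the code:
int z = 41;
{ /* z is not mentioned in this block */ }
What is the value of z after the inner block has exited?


Analyzing scoping rules:
Outer scope: declares z = 41
Inner block: z is neither redeclared nor assigned -> unchanged
After the block -> 41
Result: 41

41


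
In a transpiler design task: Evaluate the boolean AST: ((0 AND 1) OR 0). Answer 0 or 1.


Step 1: Evaluate inner node
  0 AND 1 = 0
Step 2: Evaluate root node
  0 OR 0 = 0

0


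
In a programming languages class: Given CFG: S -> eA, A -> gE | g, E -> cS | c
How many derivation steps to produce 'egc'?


Grammar: S -> eA, A -> gE | g, E -> cS | c
Deriving 'egc':
Step 1: S -> eA => eA
Step 2: A -> gE => egE
Step 3: E -> c => egc
Total derivation steps: 3

3


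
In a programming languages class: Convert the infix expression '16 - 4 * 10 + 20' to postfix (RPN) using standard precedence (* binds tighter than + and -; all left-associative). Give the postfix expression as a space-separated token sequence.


Applying the shunting-yard algorithm:
  Operand 16 -> output
  Push '-' onto operator stack -> op-stack: [-]
  Operand 4 -> output
  Push '*' onto operator stack -> op-stack: [-, *]
  Operand 10 -> output
  See '+' (prec 1); top '*' (prec 2) >= it -> pop '*' to output
  See '+' (prec 1); top '-' (prec 1) >= it -> pop '-' to output
  Push '+' onto operator stack -> op-stack: [+]
  Operand 20 -> output
  End of input: pop '+' to output
Postfix result: 16 4 10 * - 20 +

16 4 10 * - 20 +


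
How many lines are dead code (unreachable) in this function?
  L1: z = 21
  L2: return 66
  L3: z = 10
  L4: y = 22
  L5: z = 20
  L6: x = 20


Analyzing control flow:
  L1: reachable (before return)
  L2: reachable (return statement)
  L3: DEAD (after return at L2)
  L4: DEAD (after return at L2)
  L5: DEAD (after return at L2)
  L6: DEAD (after return at L2)
Return at L2, total lines = 6
Dead lines: L3 through L6
Count: 4

4


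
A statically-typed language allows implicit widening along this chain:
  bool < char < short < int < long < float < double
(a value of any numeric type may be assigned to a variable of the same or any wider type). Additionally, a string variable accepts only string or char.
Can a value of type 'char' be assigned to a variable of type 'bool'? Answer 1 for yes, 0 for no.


Target variable type: bool
Source value type: char
Numeric ranks: char=1, bool=0
Widening allowed iff rank(source) <= rank(target): 1 <= 0? No
Result: 0

0


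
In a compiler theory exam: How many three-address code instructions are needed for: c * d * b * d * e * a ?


Expression: c * d * b * d * e * a
Generating three-address code (respecting * over +/- precedence):
  Instruction 1: t1 = c * d
  Instruction 2: t2 = t1 * b
  Instruction 3: t3 = t2 * d
  Instruction 4: t4 = t3 * e
  Instruction 5: t5 = t4 * a
Total instructions: 5

5


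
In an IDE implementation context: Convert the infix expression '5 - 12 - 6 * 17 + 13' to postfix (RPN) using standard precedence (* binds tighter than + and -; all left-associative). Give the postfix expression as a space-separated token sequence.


Applying the shunting-yard algorithm:
  Operand 5 -> output
  Push '-' onto operator stack -> op-stack: [-]
  Operand 12 -> output
  See '-' (prec 1); top '-' (prec 1) >= it -> pop '-' to output
  Push '-' onto operator stack -> op-stack: [-]
  Operand 6 -> output
  Push '*' onto operator stack -> op-stack: [-, *]
  Operand 17 -> output
  See '+' (prec 1); top '*' (prec 2) >= it -> pop '*' to output
  See '+' (prec 1); top '-' (prec 1) >= it -> pop '-' to output
  Push '+' onto operator stack -> op-stack: [+]
  Operand 13 -> output
  End of input: pop '+' to output
Postfix result: 5 12 - 6 17 * - 13 +

5 12 - 6 17 * - 13 +


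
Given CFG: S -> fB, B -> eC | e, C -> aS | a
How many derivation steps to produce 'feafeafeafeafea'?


Grammar: S -> fB, B -> eC | e, C -> aS | a
Deriving 'feafeafeafeafea':
Step 1: S -> fB => fB
Step 2: B -> eC => feC
Step 3: C -> aS => feaS
Step 4: S -> fB => feafB
Step 5: B -> eC => feafeC
Step 6: C -> aS => feafeaS
Step 7: S -> fB => feafeafB
Step 8: B -> eC => feafeafeC
Step 9: C -> aS => feafeafeaS
Step 10: S -> fB => feafeafeafB
Step 11: B -> eC => feafeafeafeC
Step 12: C -> aS => feafeafeafeaS
Step 13: S -> fB => feafeafeafeafB
Step 14: B -> eC => feafeafeafeafeC
Step 15: C -> a => feafeafeafeafea
Total derivation steps: 15

15


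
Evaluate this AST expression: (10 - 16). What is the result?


Expression: (10 - 16)
Evaluating step by step:
  10 - 16 = -6
Result: -6

-6


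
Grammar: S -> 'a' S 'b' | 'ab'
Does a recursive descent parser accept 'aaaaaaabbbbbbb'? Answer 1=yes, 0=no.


Grammar accepts strings of the form a^n b^n (n >= 1)
Word: 'aaaaaaabbbbbbb'
Counting: 7 a's and 7 b's
Check: 7 == 7? Yes
Derivation (S -> aSb applied 6 time(s), then S -> ab): S => aSb => aaSbb => aaaSbbb => aaaaSbbbb => aaaaaSbbbbb => aaaaaaSbbbbbb => aaaaaaabbbbbbb
Accepted

1


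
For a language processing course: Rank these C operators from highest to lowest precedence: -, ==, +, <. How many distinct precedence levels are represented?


Looking up precedence for each operator:
  - -> precedence 5
  == -> precedence 3
  + -> precedence 5
  < -> precedence 4
Sorted highest to lowest: -, +, <, ==
Distinct precedence values: [5, 4, 3]
Number of distinct levels: 3

3


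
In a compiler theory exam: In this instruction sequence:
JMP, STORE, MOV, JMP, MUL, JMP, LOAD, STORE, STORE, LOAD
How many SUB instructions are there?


Scanning instruction sequence for SUB:
  Position 1: JMP
  Position 2: STORE
  Position 3: MOV
  Position 4: JMP
  Position 5: MUL
  Position 6: JMP
  Position 7: LOAD
  Position 8: STORE
  Position 9: STORE
  Position 10: LOAD
Matches at positions: []
Total SUB count: 0

0


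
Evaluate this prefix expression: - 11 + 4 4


Parsing prefix expression: - 11 + 4 4
Step 1: Innermost operation '+ 4 4'
  4 + 4 = 8
Step 2: Outer operation '- 11 [8]'
  11 - 8 = 3

3


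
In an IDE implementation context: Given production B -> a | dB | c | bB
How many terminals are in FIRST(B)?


Production: B -> a | dB | c | bB
Examining each alternative for leading terminals:
  B -> a : first terminal = 'a'
  B -> dB : first terminal = 'd'
  B -> c : first terminal = 'c'
  B -> bB : first terminal = 'b'
FIRST(B) = {a, b, c, d}
Count: 4

4


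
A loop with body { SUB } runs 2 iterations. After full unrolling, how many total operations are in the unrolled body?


Loop body operations: SUB (1 op per iteration)
Unrolling 2 iterations:
  Iteration 1: SUB (1 ops)
  Iteration 2: SUB (1 ops)
Total: 2 iterations * 1 ops/iter = 2 operations

2


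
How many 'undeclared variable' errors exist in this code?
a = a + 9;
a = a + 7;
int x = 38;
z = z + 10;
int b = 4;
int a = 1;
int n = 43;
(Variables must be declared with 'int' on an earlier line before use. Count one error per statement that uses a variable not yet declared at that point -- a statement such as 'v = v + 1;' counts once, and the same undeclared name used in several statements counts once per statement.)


Scanning code line by line:
  Line 1: use 'a' -> ERROR (undeclared)
  Line 2: use 'a' -> ERROR (undeclared)
  Line 3: declare 'x' -> declared = ['x']
  Line 4: use 'z' -> ERROR (undeclared)
  Line 5: declare 'b' -> declared = ['b', 'x']
  Line 6: declare 'a' -> declared = ['a', 'b', 'x']
  Line 7: declare 'n' -> declared = ['a', 'b', 'n', 'x']
Total undeclared variable errors: 3

3


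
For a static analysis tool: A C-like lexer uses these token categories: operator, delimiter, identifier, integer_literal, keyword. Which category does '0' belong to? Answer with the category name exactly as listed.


Token: '0'
Checking categories:
  identifier: no
  integer_literal: YES
  operator: no
  keyword: no
  delimiter: no
Category: integer_literal

integer_literal


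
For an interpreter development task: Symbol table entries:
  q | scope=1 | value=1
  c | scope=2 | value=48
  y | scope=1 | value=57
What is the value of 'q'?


Searching symbol table for 'q':
  q | scope=1 | value=1 <- MATCH
  c | scope=2 | value=48
  y | scope=1 | value=57
Found 'q' at scope 1 with value 1

1


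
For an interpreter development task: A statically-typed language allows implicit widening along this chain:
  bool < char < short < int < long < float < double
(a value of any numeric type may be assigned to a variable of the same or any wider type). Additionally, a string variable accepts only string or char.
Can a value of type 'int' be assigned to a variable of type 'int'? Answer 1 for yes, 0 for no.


Target variable type: int
Source value type: int
Numeric ranks: int=3, int=3
Widening allowed iff rank(source) <= rank(target): 3 <= 3? Yes
Result: 1

1


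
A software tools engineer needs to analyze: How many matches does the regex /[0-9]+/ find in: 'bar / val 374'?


Pattern: /[0-9]+/ (int literals)
Input: 'bar / val 374'
Scanning for matches:
  Match 1: '374'
Total matches: 1

1


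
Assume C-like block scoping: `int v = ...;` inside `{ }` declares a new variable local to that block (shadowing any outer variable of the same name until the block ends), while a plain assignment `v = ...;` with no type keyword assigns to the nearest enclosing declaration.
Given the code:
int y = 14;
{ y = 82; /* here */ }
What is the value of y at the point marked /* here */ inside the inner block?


Analyzing scoping rules:
Outer scope: declares y = 14
Inner block: 'y = 82;' has no type keyword, so it is an assignment to the outer y (no shadowing)
Inside the block, after the assignment -> 82
Result: 82

82


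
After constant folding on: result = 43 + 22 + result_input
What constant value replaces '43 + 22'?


Identifying constant sub-expression:
  Original: result = 43 + 22 + result_input
  43 and 22 are both compile-time constants
  Evaluating: 43 + 22 = 65
  After folding: result = 65 + result_input

65


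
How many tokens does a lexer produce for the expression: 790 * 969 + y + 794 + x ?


Scanning '790 * 969 + y + 794 + x'
Token 1: '790' -> integer_literal
Token 2: '*' -> operator
Token 3: '969' -> integer_literal
Token 4: '+' -> operator
Token 5: 'y' -> identifier
Token 6: '+' -> operator
Token 7: '794' -> integer_literal
Token 8: '+' -> operator
Token 9: 'x' -> identifier
Total tokens: 9

9


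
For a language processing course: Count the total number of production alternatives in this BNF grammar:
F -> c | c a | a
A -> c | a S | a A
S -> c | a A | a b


Counting alternatives per rule:
  F: 3 alternative(s)
  A: 3 alternative(s)
  S: 3 alternative(s)
Sum: 3 + 3 + 3 = 9

9


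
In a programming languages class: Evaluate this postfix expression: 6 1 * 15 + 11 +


Processing tokens left to right:
Push 6, Push 1
Pop 6 and 1, compute 6 * 1 = 6, push 6
Push 15
Pop 6 and 15, compute 6 + 15 = 21, push 21
Push 11
Pop 21 and 11, compute 21 + 11 = 32, push 32
Stack result: 32

32


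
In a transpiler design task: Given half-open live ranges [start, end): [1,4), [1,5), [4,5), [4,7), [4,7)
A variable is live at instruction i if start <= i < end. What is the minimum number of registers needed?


Live ranges:
  Var0: [1, 4)
  Var1: [1, 5)
  Var2: [4, 5)
  Var3: [4, 7)
  Var4: [4, 7)
Sweep-line events (position, delta, active):
  pos=1 start -> active=1
  pos=1 start -> active=2
  pos=4 end -> active=1
  pos=4 start -> active=2
  pos=4 start -> active=3
  pos=4 start -> active=4
  pos=5 end -> active=3
  pos=5 end -> active=2
  pos=7 end -> active=1
  pos=7 end -> active=0
Maximum simultaneous active: 4
Minimum registers needed: 4

4


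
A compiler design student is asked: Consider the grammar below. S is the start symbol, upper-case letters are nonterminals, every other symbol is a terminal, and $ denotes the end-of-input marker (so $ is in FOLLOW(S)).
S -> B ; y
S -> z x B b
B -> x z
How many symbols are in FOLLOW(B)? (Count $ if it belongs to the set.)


S is the start symbol and does not occur in any rule body, so FOLLOW(S) = {$}.
Examining every occurrence of B in a rule body:
  S -> B ; y : B is followed by terminal ';' -> add ';'
  S -> z x B b : B is followed by terminal 'b' -> add 'b'
  B -> x z : B does not occur in the body -> contributes nothing
FOLLOW(B) = {;, b}
Count: 2

2


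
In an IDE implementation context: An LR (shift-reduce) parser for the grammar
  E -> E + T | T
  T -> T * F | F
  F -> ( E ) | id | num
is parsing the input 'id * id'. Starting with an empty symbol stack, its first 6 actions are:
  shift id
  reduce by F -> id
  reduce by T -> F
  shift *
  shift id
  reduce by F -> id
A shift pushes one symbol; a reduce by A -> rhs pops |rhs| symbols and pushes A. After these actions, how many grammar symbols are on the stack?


Tracking the symbol stack through each action:
  Action 1: shift 'id' : push -> stack = [id] (size 1)
  Action 2: reduce by F -> id : pop 1, push F -> stack = [F] (size 1)
  Action 3: reduce by T -> F : pop 1, push T -> stack = [T] (size 1)
  Action 4: shift '*' : push -> stack = [T, *] (size 2)
  Action 5: shift 'id' : push -> stack = [T, *, id] (size 3)
  Action 6: reduce by F -> id : pop 1, push F -> stack = [T, *, F] (size 3)
Final stack size: 3

3


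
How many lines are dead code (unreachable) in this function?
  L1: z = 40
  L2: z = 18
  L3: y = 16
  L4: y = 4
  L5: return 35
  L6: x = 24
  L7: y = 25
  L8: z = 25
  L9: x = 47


Analyzing control flow:
  L1: reachable (before return)
  L2: reachable (before return)
  L3: reachable (before return)
  L4: reachable (before return)
  L5: reachable (return statement)
  L6: DEAD (after return at L5)
  L7: DEAD (after return at L5)
  L8: DEAD (after return at L5)
  L9: DEAD (after return at L5)
Return at L5, total lines = 9
Dead lines: L6 through L9
Count: 4

4


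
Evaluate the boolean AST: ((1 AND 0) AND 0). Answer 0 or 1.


Step 1: Evaluate inner node
  1 AND 0 = 0
Step 2: Evaluate root node
  0 AND 0 = 0

0


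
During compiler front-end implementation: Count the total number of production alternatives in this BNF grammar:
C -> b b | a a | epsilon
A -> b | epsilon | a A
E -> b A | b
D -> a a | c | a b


Counting alternatives per rule:
  C: 3 alternative(s)
  A: 3 alternative(s)
  E: 2 alternative(s)
  D: 3 alternative(s)
Sum: 3 + 3 + 2 + 3 = 11

11


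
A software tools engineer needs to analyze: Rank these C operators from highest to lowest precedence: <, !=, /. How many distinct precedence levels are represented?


Looking up precedence for each operator:
  < -> precedence 4
  != -> precedence 3
  / -> precedence 6
Sorted highest to lowest: /, <, !=
Distinct precedence values: [6, 4, 3]
Number of distinct levels: 3

3


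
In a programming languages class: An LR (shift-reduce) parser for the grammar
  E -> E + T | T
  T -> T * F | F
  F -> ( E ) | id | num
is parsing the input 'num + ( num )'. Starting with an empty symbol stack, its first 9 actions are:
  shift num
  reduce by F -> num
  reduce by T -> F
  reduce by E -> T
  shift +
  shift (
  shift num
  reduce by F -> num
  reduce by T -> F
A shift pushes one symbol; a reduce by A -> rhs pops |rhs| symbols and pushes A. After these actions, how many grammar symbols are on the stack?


Tracking the symbol stack through each action:
  Action 1: shift 'num' : push -> stack = [num] (size 1)
  Action 2: reduce by F -> num : pop 1, push F -> stack = [F] (size 1)
  Action 3: reduce by T -> F : pop 1, push T -> stack = [T] (size 1)
  Action 4: reduce by E -> T : pop 1, push E -> stack = [E] (size 1)
  Action 5: shift '+' : push -> stack = [E, +] (size 2)
  Action 6: shift '(' : push -> stack = [E, +, (] (size 3)
  Action 7: shift 'num' : push -> stack = [E, +, (, num] (size 4)
  Action 8: reduce by F -> num : pop 1, push F -> stack = [E, +, (, F] (size 4)
  Action 9: reduce by T -> F : pop 1, push T -> stack = [E, +, (, T] (size 4)
Final stack size: 4

4


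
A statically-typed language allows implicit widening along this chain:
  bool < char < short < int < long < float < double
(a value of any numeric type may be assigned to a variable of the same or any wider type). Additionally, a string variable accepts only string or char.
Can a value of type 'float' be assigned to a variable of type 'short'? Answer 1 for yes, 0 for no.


Target variable type: short
Source value type: float
Numeric ranks: float=5, short=2
Widening allowed iff rank(source) <= rank(target): 5 <= 2? No
Result: 0

0


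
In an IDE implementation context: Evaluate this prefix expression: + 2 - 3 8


Parsing prefix expression: + 2 - 3 8
Step 1: Innermost operation '- 3 8'
  3 - 8 = -5
Step 2: Outer operation '+ 2 [-5]'
  2 + -5 = -3

-3


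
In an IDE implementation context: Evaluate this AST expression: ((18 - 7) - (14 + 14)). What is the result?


Expression: ((18 - 7) - (14 + 14))
Evaluating step by step:
  18 - 7 = 11
  14 + 14 = 28
  11 - 28 = -17
Result: -17

-17


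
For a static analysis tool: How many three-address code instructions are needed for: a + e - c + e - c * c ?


Expression: a + e - c + e - c * c
Generating three-address code (respecting * over +/- precedence):
  Instruction 1: t1 = c * c
  Instruction 2: t2 = a + e
  Instruction 3: t3 = t2 - c
  Instruction 4: t4 = t3 + e
  Instruction 5: t5 = t4 - t1
Total instructions: 5

5


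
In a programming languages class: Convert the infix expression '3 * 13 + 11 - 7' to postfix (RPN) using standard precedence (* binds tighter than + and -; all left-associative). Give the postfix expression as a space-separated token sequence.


Applying the shunting-yard algorithm:
  Operand 3 -> output
  Push '*' onto operator stack -> op-stack: [*]
  Operand 13 -> output
  See '+' (prec 1); top '*' (prec 2) >= it -> pop '*' to output
  Push '+' onto operator stack -> op-stack: [+]
  Operand 11 -> output
  See '-' (prec 1); top '+' (prec 1) >= it -> pop '+' to output
  Push '-' onto operator stack -> op-stack: [-]
  Operand 7 -> output
  End of input: pop '-' to output
Postfix result: 3 13 * 11 + 7 -

3 13 * 11 + 7 -


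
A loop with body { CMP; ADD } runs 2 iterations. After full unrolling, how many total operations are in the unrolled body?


Loop body operations: CMP, ADD (2 ops per iteration)
Unrolling 2 iterations:
  Iteration 1: CMP, ADD (2 ops)
  Iteration 2: CMP, ADD (2 ops)
Total: 2 iterations * 2 ops/iter = 4 operations

4


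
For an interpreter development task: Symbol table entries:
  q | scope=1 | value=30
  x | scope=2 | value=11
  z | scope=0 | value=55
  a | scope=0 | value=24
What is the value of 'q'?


Searching symbol table for 'q':
  q | scope=1 | value=30 <- MATCH
  x | scope=2 | value=11
  z | scope=0 | value=55
  a | scope=0 | value=24
Found 'q' at scope 1 with value 30

30


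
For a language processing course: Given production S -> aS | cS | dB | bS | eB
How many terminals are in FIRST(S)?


Production: S -> aS | cS | dB | bS | eB
Examining each alternative for leading terminals:
  S -> aS : first terminal = 'a'
  S -> cS : first terminal = 'c'
  S -> dB : first terminal = 'd'
  S -> bS : first terminal = 'b'
  S -> eB : first terminal = 'e'
FIRST(S) = {a, b, c, d, e}
Count: 5

5


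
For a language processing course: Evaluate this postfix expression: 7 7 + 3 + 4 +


Processing tokens left to right:
Push 7, Push 7
Pop 7 and 7, compute 7 + 7 = 14, push 14
Push 3
Pop 14 and 3, compute 14 + 3 = 17, push 17
Push 4
Pop 17 and 4, compute 17 + 4 = 21, push 21
Stack result: 21

21


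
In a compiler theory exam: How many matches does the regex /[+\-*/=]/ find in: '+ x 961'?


Pattern: /[+\-*/=]/ (operators)
Input: '+ x 961'
Scanning for matches:
  Match 1: '+'
Total matches: 1

1


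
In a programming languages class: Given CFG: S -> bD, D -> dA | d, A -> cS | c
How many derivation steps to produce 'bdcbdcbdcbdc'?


Grammar: S -> bD, D -> dA | d, A -> cS | c
Deriving 'bdcbdcbdcbdc':
Step 1: S -> bD => bD
Step 2: D -> dA => bdA
Step 3: A -> cS => bdcS
Step 4: S -> bD => bdcbD
Step 5: D -> dA => bdcbdA
Step 6: A -> cS => bdcbdcS
Step 7: S -> bD => bdcbdcbD
Step 8: D -> dA => bdcbdcbdA
Step 9: A -> cS => bdcbdcbdcS
Step 10: S -> bD => bdcbdcbdcbD
Step 11: D -> dA => bdcbdcbdcbdA
Step 12: A -> c => bdcbdcbdcbdc
Total derivation steps: 12

12


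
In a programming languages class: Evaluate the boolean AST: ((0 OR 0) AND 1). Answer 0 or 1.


Step 1: Evaluate inner node
  0 OR 0 = 0
Step 2: Evaluate root node
  0 AND 1 = 0

0


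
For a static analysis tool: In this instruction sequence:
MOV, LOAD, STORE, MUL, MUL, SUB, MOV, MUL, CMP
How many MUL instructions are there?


Scanning instruction sequence for MUL:
  Position 1: MOV
  Position 2: LOAD
  Position 3: STORE
  Position 4: MUL <- MATCH
  Position 5: MUL <- MATCH
  Position 6: SUB
  Position 7: MOV
  Position 8: MUL <- MATCH
  Position 9: CMP
Matches at positions: [4, 5, 8]
Total MUL count: 3

3


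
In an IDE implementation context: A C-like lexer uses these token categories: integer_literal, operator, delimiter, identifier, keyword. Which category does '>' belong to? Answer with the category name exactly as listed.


Token: '>'
Checking categories:
  identifier: no
  integer_literal: no
  operator: YES
  keyword: no
  delimiter: no
Category: operator

operator
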